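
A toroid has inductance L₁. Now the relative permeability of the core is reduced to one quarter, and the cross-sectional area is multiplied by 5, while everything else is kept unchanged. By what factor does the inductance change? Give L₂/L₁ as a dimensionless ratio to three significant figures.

L₂/L₁ = 1.25

For a toroid, L ∝ μᵣN²A/R.
L₂/L₁ = (0.25) × (5) = 1.25.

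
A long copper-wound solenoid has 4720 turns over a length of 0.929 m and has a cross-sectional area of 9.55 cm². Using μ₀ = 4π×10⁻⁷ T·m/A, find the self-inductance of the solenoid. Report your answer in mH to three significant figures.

L ≈ 28.8 mH

A = 9.55 cm² = 9.550×10^-4 m².
For a long solenoid, L = μ₀N²A/ℓ.
L = (4π×10⁻⁷)(4720)²(9.550×10^-4)/(0.929 m) = 2.878×10^-2 H.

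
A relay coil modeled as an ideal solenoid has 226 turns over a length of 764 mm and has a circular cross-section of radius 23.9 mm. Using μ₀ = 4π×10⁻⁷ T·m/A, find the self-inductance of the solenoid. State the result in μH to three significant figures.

L ≈ 151 μH

A = πr² = π(2.390×10^-2 m)² = 1.7945×10^-3 m².
For a long solenoid, L = μ₀N²A/ℓ.
L = (4π×10⁻⁷)(226)²(1.7945×10^-3)/(0.764 m) = 1.508×10^-4 H.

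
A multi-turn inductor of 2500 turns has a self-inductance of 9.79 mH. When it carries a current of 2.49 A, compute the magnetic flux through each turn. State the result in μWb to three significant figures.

Φ_B ≈ 9.75 μWb

From L = NΦ_B/I, the flux per turn is Φ_B = LI/N.
Φ_B = (9.790×10^-3 H)(2.49 A)/2500 = 9.751×10^-6 Wb.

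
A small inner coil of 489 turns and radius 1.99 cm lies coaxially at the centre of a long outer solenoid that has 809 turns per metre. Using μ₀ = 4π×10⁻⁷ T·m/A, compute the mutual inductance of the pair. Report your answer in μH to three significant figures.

The outer solenoid produces a uniform field B₁ = μ₀n₁I₁ across the inner coil,
so the flux linkage is N₂Φ = N₂B₁A₂ = μ₀n₁N₂A₂·I₁, giving M = μ₀n₁N₂A₂.
A₂ = πr² = π(1.990×10^-2 m)² = 1.244×10^-3 m².
M = (4π×10⁻⁷)(809)(489)(1.244×10^-3) = 6.1848×10^-4 H.

M ≈ 618 μH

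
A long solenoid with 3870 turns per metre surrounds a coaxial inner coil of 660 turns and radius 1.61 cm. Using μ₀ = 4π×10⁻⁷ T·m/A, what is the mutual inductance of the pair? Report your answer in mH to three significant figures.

The outer solenoid produces a uniform field B₁ = μ₀n₁I₁ across the inner coil,
so the flux linkage is N₂Φ = N₂B₁A₂ = μ₀n₁N₂A₂·I₁, giving M = μ₀n₁N₂A₂.
A₂ = πr² = π(1.610×10^-2 m)² = 8.143×10^-4 m².
M = (4π×10⁻⁷)(3870)(660)(8.143×10^-4) = 2.614×10^-3 H.

M ≈ 2.61 mH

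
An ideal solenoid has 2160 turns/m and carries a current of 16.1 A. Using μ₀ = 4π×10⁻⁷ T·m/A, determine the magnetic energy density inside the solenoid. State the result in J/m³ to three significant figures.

B = μ₀nI = (4π×10⁻⁷)(2.160×10^3)(16.1) = 4.370×10^-2 T.
u = B²/(2μ₀) = (4.370×10^-2)²/(2×4π×10⁻⁷) = 759.9 J/m³.

u ≈ 760 J/m³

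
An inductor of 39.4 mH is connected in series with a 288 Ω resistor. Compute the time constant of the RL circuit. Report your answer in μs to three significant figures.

τ = L/R = (3.940×10^-2 H)/(288 Ω) = 1.368×10^-4 s.

τ ≈ 137 μs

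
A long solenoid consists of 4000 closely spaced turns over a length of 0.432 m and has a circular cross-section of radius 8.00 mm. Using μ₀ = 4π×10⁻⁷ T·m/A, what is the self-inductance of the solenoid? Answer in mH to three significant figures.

A = πr² = π(8.000×10^-3 m)² = 2.011×10^-4 m².
For a long solenoid, L = μ₀N²A/ℓ.
L = (4π×10⁻⁷)(4000)²(2.011×10^-4)/(0.432 m) = 9.358×10^-3 H.

L ≈ 9.36 mH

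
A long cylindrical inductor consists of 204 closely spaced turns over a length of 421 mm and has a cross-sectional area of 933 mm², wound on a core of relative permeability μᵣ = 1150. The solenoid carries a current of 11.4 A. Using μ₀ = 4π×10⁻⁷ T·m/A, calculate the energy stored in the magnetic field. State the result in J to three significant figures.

U ≈ 8.66 J

A = 933 mm² = 9.330×10^-4 m².
L = μ₀μᵣN²A/ℓ = (4π×10⁻⁷)(1150)(204)²(9.330×10^-4)/(0.421) = 0.1333 H.
U = ½LI² = ½(0.1333)(11.4)² = 8.661 J.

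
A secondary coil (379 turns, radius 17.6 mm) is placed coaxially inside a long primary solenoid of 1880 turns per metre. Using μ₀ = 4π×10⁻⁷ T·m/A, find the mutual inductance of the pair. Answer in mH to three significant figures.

The outer solenoid produces a uniform field B₁ = μ₀n₁I₁ across the inner coil,
so the flux linkage is N₂Φ = N₂B₁A₂ = μ₀n₁N₂A₂·I₁, giving M = μ₀n₁N₂A₂.
A₂ = πr² = π(1.760×10^-2 m)² = 9.731×10^-4 m².
M = (4π×10⁻⁷)(1880)(379)(9.731×10^-4) = 8.713×10^-4 H.

M ≈ 0.871 mH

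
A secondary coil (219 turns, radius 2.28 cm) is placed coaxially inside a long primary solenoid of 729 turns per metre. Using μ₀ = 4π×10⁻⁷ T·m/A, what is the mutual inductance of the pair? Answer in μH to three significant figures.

M ≈ 328 μH

The outer solenoid produces a uniform field B₁ = μ₀n₁I₁ across the inner coil,
so the flux linkage is N₂Φ = N₂B₁A₂ = μ₀n₁N₂A₂·I₁, giving M = μ₀n₁N₂A₂.
A₂ = πr² = π(2.280×10^-2 m)² = 1.633×10^-3 m².
M = (4π×10⁻⁷)(729)(219)(1.633×10^-3) = 3.276×10^-4 H.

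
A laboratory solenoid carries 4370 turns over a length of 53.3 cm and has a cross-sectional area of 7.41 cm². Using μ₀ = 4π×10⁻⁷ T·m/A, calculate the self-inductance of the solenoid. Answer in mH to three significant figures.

L ≈ 33.4 mH

A = 7.41 cm² = 7.410×10^-4 m².
For a long solenoid, L = μ₀N²A/ℓ.
L = (4π×10⁻⁷)(4370)²(7.410×10^-4)/(0.533 m) = 3.336×10^-2 H.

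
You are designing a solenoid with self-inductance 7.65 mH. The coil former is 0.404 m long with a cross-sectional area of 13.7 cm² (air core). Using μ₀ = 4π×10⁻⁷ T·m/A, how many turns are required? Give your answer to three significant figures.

A = 13.7 cm² = 1.370×10^-3 m².
From L = μ₀N²A/ℓ, N = √(Lℓ / (μ₀A)).
N = √[(7.650×10^-3)(0.404) / ((4π×10⁻⁷)×1.370×10^-3)] = √(1.795×10^6) ≈ 1339.9.

N ≈ 1340 turns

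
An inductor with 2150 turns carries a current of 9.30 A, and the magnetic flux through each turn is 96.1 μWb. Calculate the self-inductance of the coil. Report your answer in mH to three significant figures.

Self-inductance is defined by L = NΦ_B/I (flux linkage over current).
L = (2150)(9.610×10^-5 Wb)/(9.30 A) = 2.222×10^-2 H.

L ≈ 22.2 mH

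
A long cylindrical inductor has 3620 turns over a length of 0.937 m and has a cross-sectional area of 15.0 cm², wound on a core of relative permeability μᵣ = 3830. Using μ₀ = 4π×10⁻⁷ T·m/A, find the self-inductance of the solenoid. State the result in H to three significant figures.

A = 15.0 cm² = 1.500×10^-3 m².
For a long solenoid, L = μ₀μᵣN²A/ℓ.
L = (4π×10⁻⁷)(3830)(3620)²(1.500×10^-3)/(0.937 m) = 101 H.

L ≈ 101 H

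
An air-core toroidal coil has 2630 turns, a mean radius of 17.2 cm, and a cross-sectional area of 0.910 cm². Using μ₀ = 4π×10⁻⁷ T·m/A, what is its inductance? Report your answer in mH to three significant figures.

L ≈ 0.732 mH

For a thin toroid, L = μ₀N²A/(2πR).
L = (4π×10⁻⁷)(2630)²(9.100×10^-5) / (2π×0.172 m) = 7.319×10^-4 H.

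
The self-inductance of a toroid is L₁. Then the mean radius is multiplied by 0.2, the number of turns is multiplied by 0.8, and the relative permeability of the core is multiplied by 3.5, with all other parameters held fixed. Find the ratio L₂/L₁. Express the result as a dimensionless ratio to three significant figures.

For a toroid, L ∝ μᵣN²A/R.
L₂/L₁ = (0.2)^-1 × (0.8)^2 × (3.5) = 11.2.

L₂/L₁ = 11.2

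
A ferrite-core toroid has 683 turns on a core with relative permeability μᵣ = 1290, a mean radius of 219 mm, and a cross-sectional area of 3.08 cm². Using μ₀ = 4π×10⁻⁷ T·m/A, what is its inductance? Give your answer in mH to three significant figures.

L ≈ 169 mH

For a thin toroid, L = μ₀μᵣN²A/(2πR).
L = (4π×10⁻⁷)(1290)(683)²(3.080×10^-4) / (2π×0.219 m) = 0.1693 H.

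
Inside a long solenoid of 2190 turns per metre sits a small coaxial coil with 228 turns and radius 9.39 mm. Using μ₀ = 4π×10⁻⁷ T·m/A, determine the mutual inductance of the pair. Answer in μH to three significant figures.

M ≈ 174 μH

The outer solenoid produces a uniform field B₁ = μ₀n₁I₁ across the inner coil,
so the flux linkage is N₂Φ = N₂B₁A₂ = μ₀n₁N₂A₂·I₁, giving M = μ₀n₁N₂A₂.
A₂ = πr² = π(9.390×10^-3 m)² = 2.770×10^-4 m².
M = (4π×10⁻⁷)(2190)(228)(2.770×10^-4) = 1.738×10^-4 H.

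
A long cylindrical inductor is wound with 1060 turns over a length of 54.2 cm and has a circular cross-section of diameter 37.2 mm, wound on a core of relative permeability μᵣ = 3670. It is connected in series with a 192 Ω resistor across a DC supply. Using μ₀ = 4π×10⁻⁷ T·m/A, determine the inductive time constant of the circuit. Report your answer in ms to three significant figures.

A = π(d/2)² = π(1.860×10^-2 m)² = 1.087×10^-3 m².
L = μ₀μᵣN²A/ℓ = (4π×10⁻⁷)(3670)(1060)²(1.087×10^-3)/(0.542) = 10.39 H.
τ = L/R = (10.39)/(192) = 5.412×10^-2 s.

τ ≈ 54.1 ms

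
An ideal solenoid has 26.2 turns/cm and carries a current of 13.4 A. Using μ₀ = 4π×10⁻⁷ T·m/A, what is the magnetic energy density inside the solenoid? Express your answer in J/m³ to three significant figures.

B = μ₀nI = (4π×10⁻⁷)(2.620×10^3)(13.4) = 4.412×10^-2 T.
u = B²/(2μ₀) = (4.412×10^-2)²/(2×4π×10⁻⁷) = 774.4 J/m³.

u ≈ 774 J/m³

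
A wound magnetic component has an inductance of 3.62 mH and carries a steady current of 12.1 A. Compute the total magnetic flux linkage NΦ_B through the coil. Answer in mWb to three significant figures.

From L = NΦ_B/I, the flux linkage is NΦ_B = LI.
NΦ_B = (3.620×10^-3 H)(12.1 A) = 4.380×10^-2 Wb.

NΦ_B ≈ 43.8 mWb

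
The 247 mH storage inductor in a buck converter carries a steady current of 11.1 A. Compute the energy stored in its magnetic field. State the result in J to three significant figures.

U ≈ 15.2 J

Stored magnetic energy: U = ½LI².
U = ½(0.247 H)(11.1 A)² = 15.22 J.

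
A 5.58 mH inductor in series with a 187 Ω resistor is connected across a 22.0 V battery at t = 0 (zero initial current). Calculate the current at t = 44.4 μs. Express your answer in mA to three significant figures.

τ = L/R = 5.580×10^-3/187 = 2.984×10^-5 s; final current I_∞ = ε/R = 22.0/187 = 0.1176 A.
I(t) = I_∞(1 − e^(−t/τ)) with t/τ = 1.488.
I = (0.1176)(1 − e^(−1.488)) = 9.108×10^-2 A.

I ≈ 91.1 mA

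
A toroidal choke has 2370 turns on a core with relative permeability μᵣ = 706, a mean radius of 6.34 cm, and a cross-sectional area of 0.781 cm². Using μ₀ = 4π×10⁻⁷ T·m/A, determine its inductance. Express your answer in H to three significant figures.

L ≈ 0.977 H

For a thin toroid, L = μ₀μᵣN²A/(2πR).
L = (4π×10⁻⁷)(706)(2370)²(7.810×10^-5) / (2π×6.340×10^-2 m) = 0.977 H.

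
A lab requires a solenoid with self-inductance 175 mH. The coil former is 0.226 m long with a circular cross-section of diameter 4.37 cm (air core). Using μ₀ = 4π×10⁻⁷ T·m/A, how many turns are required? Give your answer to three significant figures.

A = π(d/2)² = π(2.185×10^-2 m)² = 1.500×10^-3 m².
From L = μ₀N²A/ℓ, N = √(Lℓ / (μ₀A)).
N = √[(0.175)(0.226) / ((4π×10⁻⁷)×1.500×10^-3)] = √(2.098×10^7) ≈ 4580.8.

N ≈ 4580 turns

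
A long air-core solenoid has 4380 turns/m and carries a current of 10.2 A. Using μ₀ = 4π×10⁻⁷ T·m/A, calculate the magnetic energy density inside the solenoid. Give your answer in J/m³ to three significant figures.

B = μ₀nI = (4π×10⁻⁷)(4.380×10^3)(10.2) = 5.614×10^-2 T.
u = B²/(2μ₀) = (5.614×10^-2)²/(2×4π×10⁻⁷) = 1.254×10^3 J/m³.

u ≈ 1250 J/m³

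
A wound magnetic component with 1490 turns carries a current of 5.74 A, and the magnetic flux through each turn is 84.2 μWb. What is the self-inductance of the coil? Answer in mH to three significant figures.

Self-inductance is defined by L = NΦ_B/I (flux linkage over current).
L = (1490)(8.420×10^-5 Wb)/(5.74 A) = 2.186×10^-2 H.

L ≈ 21.9 mH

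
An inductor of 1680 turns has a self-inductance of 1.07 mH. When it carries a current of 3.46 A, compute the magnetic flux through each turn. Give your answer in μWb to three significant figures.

From L = NΦ_B/I, the flux per turn is Φ_B = LI/N.
Φ_B = (1.070×10^-3 H)(3.46 A)/1680 = 2.204×10^-6 Wb.

Φ_B ≈ 2.20 μWb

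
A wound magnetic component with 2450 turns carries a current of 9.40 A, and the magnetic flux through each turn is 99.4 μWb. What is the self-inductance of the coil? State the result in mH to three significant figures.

Self-inductance is defined by L = NΦ_B/I (flux linkage over current).
L = (2450)(9.940×10^-5 Wb)/(9.40 A) = 2.591×10^-2 H.

L ≈ 25.9 mH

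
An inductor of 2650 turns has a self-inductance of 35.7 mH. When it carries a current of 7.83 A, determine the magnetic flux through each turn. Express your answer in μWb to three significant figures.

From L = NΦ_B/I, the flux per turn is Φ_B = LI/N.
Φ_B = (3.570×10^-2 H)(7.83 A)/2650 = 1.0548×10^-4 Wb.

Φ_B ≈ 105 μWb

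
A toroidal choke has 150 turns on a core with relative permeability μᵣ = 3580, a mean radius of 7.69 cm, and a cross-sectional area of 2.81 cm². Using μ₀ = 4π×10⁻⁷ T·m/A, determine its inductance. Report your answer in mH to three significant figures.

L ≈ 58.9 mH

For a thin toroid, L = μ₀μᵣN²A/(2πR).
L = (4π×10⁻⁷)(3580)(150)²(2.810×10^-4) / (2π×7.690×10^-2 m) = 5.887×10^-2 H.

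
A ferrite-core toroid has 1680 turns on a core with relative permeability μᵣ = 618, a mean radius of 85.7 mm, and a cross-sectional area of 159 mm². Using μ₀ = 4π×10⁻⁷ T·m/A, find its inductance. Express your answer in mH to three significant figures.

L ≈ 647 mH

For a thin toroid, L = μ₀μᵣN²A/(2πR).
L = (4π×10⁻⁷)(618)(1680)²(1.590×10^-4) / (2π×8.570×10^-2 m) = 0.6472 H.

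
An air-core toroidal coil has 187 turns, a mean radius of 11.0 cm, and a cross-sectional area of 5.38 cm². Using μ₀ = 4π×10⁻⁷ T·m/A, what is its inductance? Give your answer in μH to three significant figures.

For a thin toroid, L = μ₀N²A/(2πR).
L = (4π×10⁻⁷)(187)²(5.380×10^-4) / (2π×0.11 m) = 3.421×10^-5 H.

L ≈ 34.2 μH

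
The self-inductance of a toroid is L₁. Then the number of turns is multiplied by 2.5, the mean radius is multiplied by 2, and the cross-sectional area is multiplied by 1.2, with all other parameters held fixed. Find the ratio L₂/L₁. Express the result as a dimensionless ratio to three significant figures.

For a toroid, L ∝ μᵣN²A/R.
L₂/L₁ = (2.5)^2 × (2)^-1 × (1.2) = 3.75.

L₂/L₁ = 3.75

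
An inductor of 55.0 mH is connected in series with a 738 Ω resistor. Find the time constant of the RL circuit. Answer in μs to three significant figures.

τ = L/R = (5.500×10^-2 H)/(738 Ω) = 7.453×10^-5 s.

τ ≈ 74.5 μs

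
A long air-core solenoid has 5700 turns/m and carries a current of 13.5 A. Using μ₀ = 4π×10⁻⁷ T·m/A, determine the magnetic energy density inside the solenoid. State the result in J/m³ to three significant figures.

u ≈ 3720 J/m³

B = μ₀nI = (4π×10⁻⁷)(5.700×10^3)(13.5) = 9.670×10^-2 T.
u = B²/(2μ₀) = (9.670×10^-2)²/(2×4π×10⁻⁷) = 3.720×10^3 J/m³.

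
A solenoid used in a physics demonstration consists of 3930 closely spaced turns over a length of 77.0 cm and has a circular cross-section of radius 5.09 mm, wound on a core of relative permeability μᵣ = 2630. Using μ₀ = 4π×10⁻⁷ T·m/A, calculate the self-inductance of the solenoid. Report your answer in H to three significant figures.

A = πr² = π(5.090×10^-3 m)² = 8.139×10^-5 m².
For a long solenoid, L = μ₀μᵣN²A/ℓ.
L = (4π×10⁻⁷)(2630)(3930)²(8.139×10^-5)/(0.77 m) = 5.396 H.

L ≈ 5.40 H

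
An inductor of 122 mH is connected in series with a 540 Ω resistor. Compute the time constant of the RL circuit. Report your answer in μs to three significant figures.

τ = L/R = (0.122 H)/(540 Ω) = 2.259×10^-4 s.

τ ≈ 226 μs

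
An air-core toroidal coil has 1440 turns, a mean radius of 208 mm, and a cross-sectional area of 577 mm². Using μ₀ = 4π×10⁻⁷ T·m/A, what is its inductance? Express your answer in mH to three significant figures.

L ≈ 1.15 mH

For a thin toroid, L = μ₀N²A/(2πR).
L = (4π×10⁻⁷)(1440)²(5.770×10^-4) / (2π×0.208 m) = 1.150×10^-3 H.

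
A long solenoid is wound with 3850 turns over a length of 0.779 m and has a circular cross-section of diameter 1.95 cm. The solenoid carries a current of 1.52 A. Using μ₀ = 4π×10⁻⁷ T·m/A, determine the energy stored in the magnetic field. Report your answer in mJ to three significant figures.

U ≈ 8.25 mJ

A = π(d/2)² = π(9.750×10^-3 m)² = 2.986×10^-4 m².
L = μ₀N²A/ℓ = (4π×10⁻⁷)(3850)²(2.986×10^-4)/(0.779) = 7.141×10^-3 H.
U = ½LI² = ½(7.141×10^-3)(1.52)² = 8.249×10^-3 J.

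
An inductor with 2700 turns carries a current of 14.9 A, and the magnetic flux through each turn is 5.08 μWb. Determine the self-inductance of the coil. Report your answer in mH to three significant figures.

L ≈ 0.921 mH

Self-inductance is defined by L = NΦ_B/I (flux linkage over current).
L = (2700)(5.080×10^-6 Wb)/(14.9 A) = 9.205×10^-4 H.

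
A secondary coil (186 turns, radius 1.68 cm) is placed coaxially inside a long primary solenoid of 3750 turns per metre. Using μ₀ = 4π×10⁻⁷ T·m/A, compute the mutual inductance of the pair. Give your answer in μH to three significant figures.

M ≈ 777 μH

The outer solenoid produces a uniform field B₁ = μ₀n₁I₁ across the inner coil,
so the flux linkage is N₂Φ = N₂B₁A₂ = μ₀n₁N₂A₂·I₁, giving M = μ₀n₁N₂A₂.
A₂ = πr² = π(1.680×10^-2 m)² = 8.867×10^-4 m².
M = (4π×10⁻⁷)(3750)(186)(8.867×10^-4) = 7.772×10^-4 H.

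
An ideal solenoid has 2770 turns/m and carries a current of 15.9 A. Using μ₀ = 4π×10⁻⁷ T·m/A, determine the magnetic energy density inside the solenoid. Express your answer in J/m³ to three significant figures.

u ≈ 1220 J/m³

B = μ₀nI = (4π×10⁻⁷)(2.770×10^3)(15.9) = 5.5346×10^-2 T.
u = B²/(2μ₀) = (5.5346×10^-2)²/(2×4π×10⁻⁷) = 1.219×10^3 J/m³.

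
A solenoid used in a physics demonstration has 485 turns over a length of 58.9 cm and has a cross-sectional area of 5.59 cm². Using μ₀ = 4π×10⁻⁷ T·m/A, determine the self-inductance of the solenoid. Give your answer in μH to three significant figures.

L ≈ 281 μH

A = 5.59 cm² = 5.590×10^-4 m².
For a long solenoid, L = μ₀N²A/ℓ.
L = (4π×10⁻⁷)(485)²(5.590×10^-4)/(0.589 m) = 2.805×10^-4 H.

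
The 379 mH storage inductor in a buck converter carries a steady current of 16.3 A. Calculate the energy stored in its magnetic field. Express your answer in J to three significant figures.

Stored magnetic energy: U = ½LI².
U = ½(0.379 H)(16.3 A)² = 50.348 J.

U ≈ 50.3 J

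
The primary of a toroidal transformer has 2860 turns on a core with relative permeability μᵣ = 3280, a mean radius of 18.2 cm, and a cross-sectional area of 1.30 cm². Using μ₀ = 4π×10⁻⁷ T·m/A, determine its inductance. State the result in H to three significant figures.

For a thin toroid, L = μ₀μᵣN²A/(2πR).
L = (4π×10⁻⁷)(3280)(2860)²(1.300×10^-4) / (2π×0.182 m) = 3.833 H.

L ≈ 3.83 H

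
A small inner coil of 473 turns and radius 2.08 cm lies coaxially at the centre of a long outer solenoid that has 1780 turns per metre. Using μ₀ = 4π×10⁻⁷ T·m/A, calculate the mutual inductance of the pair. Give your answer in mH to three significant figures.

The outer solenoid produces a uniform field B₁ = μ₀n₁I₁ across the inner coil,
so the flux linkage is N₂Φ = N₂B₁A₂ = μ₀n₁N₂A₂·I₁, giving M = μ₀n₁N₂A₂.
A₂ = πr² = π(2.080×10^-2 m)² = 1.359×10^-3 m².
M = (4π×10⁻⁷)(1780)(473)(1.359×10^-3) = 1.438×10^-3 H.

M ≈ 1.44 mH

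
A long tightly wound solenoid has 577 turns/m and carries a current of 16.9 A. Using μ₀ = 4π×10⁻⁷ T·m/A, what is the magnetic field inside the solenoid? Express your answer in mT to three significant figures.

Inside a long solenoid, B = μ₀nI.
B = (4π×10⁻⁷)(577 m⁻¹)(16.9 A) = 1.225×10^-2 T.

B ≈ 12.3 mT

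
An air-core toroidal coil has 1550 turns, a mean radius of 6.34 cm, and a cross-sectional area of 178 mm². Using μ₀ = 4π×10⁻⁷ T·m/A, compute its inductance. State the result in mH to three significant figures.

L ≈ 1.35 mH

For a thin toroid, L = μ₀N²A/(2πR).
L = (4π×10⁻⁷)(1550)²(1.780×10^-4) / (2π×6.340×10^-2 m) = 1.349×10^-3 H.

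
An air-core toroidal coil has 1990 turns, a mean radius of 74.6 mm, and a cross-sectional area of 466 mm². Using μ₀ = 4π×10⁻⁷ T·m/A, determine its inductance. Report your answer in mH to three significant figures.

For a thin toroid, L = μ₀N²A/(2πR).
L = (4π×10⁻⁷)(1990)²(4.660×10^-4) / (2π×7.460×10^-2 m) = 4.947×10^-3 H.

L ≈ 4.95 mH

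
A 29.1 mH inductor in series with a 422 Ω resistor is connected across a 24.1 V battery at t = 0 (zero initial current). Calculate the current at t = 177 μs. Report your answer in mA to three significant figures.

I ≈ 52.7 mA

τ = L/R = 2.910×10^-2/422 = 6.896×10^-5 s; final current I_∞ = ε/R = 24.1/422 = 5.711×10^-2 A.
I(t) = I_∞(1 − e^(−t/τ)) with t/τ = 2.567.
I = (5.711×10^-2)(1 − e^(−2.567)) = 5.272×10^-2 A.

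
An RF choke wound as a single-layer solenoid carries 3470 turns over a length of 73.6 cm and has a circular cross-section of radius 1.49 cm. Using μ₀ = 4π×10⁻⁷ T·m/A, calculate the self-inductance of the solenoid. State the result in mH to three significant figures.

A = πr² = π(1.490×10^-2 m)² = 6.9746×10^-4 m².
For a long solenoid, L = μ₀N²A/ℓ.
L = (4π×10⁻⁷)(3470)²(6.9746×10^-4)/(0.736 m) = 1.434×10^-2 H.

L ≈ 14.3 mH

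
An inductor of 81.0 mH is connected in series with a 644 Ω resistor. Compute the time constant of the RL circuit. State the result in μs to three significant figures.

τ ≈ 126 μs

τ = L/R = (8.100×10^-2 H)/(644 Ω) = 1.258×10^-4 s.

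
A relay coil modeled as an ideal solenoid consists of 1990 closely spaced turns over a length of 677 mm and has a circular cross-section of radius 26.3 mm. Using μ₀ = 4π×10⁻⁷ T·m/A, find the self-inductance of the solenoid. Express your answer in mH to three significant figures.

L ≈ 16.0 mH

A = πr² = π(2.630×10^-2 m)² = 2.173×10^-3 m².
For a long solenoid, L = μ₀N²A/ℓ.
L = (4π×10⁻⁷)(1990)²(2.173×10^-3)/(0.677 m) = 1.597×10^-2 H.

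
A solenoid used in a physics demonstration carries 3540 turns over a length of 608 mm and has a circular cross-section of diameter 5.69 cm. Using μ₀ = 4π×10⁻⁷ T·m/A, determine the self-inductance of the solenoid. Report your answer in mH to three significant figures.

A = π(d/2)² = π(2.845×10^-2 m)² = 2.543×10^-3 m².
For a long solenoid, L = μ₀N²A/ℓ.
L = (4π×10⁻⁷)(3540)²(2.543×10^-3)/(0.608 m) = 6.586×10^-2 H.

L ≈ 65.9 mH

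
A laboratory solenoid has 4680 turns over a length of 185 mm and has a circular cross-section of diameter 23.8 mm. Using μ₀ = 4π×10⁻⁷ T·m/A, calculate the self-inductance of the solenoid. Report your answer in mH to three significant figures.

L ≈ 66.2 mH

A = π(d/2)² = π(1.190×10^-2 m)² = 4.449×10^-4 m².
For a long solenoid, L = μ₀N²A/ℓ.
L = (4π×10⁻⁷)(4680)²(4.449×10^-4)/(0.185 m) = 6.619×10^-2 H.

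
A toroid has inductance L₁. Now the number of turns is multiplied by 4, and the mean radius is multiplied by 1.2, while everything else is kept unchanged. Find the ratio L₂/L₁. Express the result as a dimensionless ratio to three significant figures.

L₂/L₁ = 13.3

For a toroid, L ∝ μᵣN²A/R.
L₂/L₁ = (4)^2 × (1.2)^-1 = 13.3.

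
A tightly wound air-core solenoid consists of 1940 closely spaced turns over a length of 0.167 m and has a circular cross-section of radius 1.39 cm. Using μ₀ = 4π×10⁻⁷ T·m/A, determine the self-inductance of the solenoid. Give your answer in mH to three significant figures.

L ≈ 17.2 mH

A = πr² = π(1.390×10^-2 m)² = 6.070×10^-4 m².
For a long solenoid, L = μ₀N²A/ℓ.
L = (4π×10⁻⁷)(1940)²(6.070×10^-4)/(0.167 m) = 1.719×10^-2 H.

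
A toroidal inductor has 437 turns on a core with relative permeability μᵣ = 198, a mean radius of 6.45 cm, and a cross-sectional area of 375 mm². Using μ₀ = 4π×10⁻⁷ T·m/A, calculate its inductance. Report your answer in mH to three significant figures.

L ≈ 44.0 mH

For a thin toroid, L = μ₀μᵣN²A/(2πR).
L = (4π×10⁻⁷)(198)(437)²(3.750×10^-4) / (2π×6.450×10^-2 m) = 4.397×10^-2 H.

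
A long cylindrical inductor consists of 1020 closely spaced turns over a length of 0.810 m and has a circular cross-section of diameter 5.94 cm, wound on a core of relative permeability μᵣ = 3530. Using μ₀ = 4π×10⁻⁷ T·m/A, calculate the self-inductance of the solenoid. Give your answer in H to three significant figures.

A = π(d/2)² = π(2.970×10^-2 m)² = 2.771×10^-3 m².
For a long solenoid, L = μ₀μᵣN²A/ℓ.
L = (4π×10⁻⁷)(3530)(1020)²(2.771×10^-3)/(0.81 m) = 15.79 H.

L ≈ 15.8 H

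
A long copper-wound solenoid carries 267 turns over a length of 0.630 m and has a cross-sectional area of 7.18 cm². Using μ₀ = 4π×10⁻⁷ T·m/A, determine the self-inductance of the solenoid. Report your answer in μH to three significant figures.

L ≈ 102 μH

A = 7.18 cm² = 7.180×10^-4 m².
For a long solenoid, L = μ₀N²A/ℓ.
L = (4π×10⁻⁷)(267)²(7.180×10^-4)/(0.63 m) = 1.021×10^-4 H.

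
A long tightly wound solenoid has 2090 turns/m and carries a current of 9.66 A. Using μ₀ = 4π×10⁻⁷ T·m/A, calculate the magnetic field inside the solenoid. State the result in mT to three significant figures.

B ≈ 25.4 mT

Inside a long solenoid, B = μ₀nI.
B = (4π×10⁻⁷)(2.090×10^3 m⁻¹)(9.66 A) = 2.537×10^-2 T.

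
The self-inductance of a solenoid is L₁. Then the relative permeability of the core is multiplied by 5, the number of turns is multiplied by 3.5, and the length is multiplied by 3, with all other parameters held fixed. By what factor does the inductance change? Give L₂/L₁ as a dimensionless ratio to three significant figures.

For a solenoid, L ∝ μᵣN²A/ℓ.
L₂/L₁ = (5) × (3.5)^2 × (3)^-1 = 20.4.

L₂/L₁ = 20.4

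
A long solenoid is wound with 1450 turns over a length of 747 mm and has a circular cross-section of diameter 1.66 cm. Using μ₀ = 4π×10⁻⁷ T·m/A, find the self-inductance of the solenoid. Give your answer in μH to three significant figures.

A = π(d/2)² = π(8.300×10^-3 m)² = 2.164×10^-4 m².
For a long solenoid, L = μ₀N²A/ℓ.
L = (4π×10⁻⁷)(1450)²(2.164×10^-4)/(0.747 m) = 7.6548×10^-4 H.

L ≈ 765 μH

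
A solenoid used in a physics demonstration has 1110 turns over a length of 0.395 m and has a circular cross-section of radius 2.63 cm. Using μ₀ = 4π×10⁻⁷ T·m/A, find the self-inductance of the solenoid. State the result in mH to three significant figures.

A = πr² = π(2.630×10^-2 m)² = 2.173×10^-3 m².
For a long solenoid, L = μ₀N²A/ℓ.
L = (4π×10⁻⁷)(1110)²(2.173×10^-3)/(0.395 m) = 8.518×10^-3 H.

L ≈ 8.52 mH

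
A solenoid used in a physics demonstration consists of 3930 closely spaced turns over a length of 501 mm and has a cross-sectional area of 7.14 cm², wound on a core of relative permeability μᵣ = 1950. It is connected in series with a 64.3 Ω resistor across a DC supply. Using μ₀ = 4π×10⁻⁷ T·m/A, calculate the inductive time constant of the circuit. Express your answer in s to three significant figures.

A = 7.14 cm² = 7.140×10^-4 m².
L = μ₀μᵣN²A/ℓ = (4π×10⁻⁷)(1950)(3930)²(7.140×10^-4)/(0.501) = 53.94 H.
τ = L/R = (53.94)/(64.3) = 0.8388 s.

τ ≈ 0.839 s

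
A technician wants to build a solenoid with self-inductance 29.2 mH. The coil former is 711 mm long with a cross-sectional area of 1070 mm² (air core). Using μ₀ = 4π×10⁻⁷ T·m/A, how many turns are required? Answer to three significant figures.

A = 1070 mm² = 1.070×10^-3 m².
From L = μ₀N²A/ℓ, N = √(Lℓ / (μ₀A)).
N = √[(2.920×10^-2)(0.711) / ((4π×10⁻⁷)×1.070×10^-3)] = √(1.544×10^7) ≈ 3929.4.

N ≈ 3930 turns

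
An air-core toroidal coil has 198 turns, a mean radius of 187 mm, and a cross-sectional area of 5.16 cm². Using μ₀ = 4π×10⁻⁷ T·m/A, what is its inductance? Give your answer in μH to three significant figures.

L ≈ 21.6 μH

For a thin toroid, L = μ₀N²A/(2πR).
L = (4π×10⁻⁷)(198)²(5.160×10^-4) / (2π×0.187 m) = 2.164×10^-5 H.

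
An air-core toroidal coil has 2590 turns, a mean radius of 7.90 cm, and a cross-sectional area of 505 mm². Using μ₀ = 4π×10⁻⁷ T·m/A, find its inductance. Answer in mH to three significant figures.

For a thin toroid, L = μ₀N²A/(2πR).
L = (4π×10⁻⁷)(2590)²(5.050×10^-4) / (2π×7.900×10^-2 m) = 8.576×10^-3 H.

L ≈ 8.58 mH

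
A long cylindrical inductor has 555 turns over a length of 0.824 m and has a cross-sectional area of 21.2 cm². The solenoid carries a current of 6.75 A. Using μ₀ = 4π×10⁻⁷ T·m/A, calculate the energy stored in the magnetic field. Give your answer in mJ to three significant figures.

U ≈ 22.7 mJ

A = 21.2 cm² = 2.120×10^-3 m².
L = μ₀N²A/ℓ = (4π×10⁻⁷)(555)²(2.120×10^-3)/(0.824) = 9.959×10^-4 H.
U = ½LI² = ½(9.959×10^-4)(6.75)² = 2.269×10^-2 J.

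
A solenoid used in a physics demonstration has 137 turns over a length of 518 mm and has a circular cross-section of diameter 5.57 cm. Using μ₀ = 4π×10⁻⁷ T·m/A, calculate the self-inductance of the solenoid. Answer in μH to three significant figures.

A = π(d/2)² = π(2.785×10^-2 m)² = 2.437×10^-3 m².
For a long solenoid, L = μ₀N²A/ℓ.
L = (4π×10⁻⁷)(137)²(2.437×10^-3)/(0.518 m) = 1.109×10^-4 H.

L ≈ 111 μH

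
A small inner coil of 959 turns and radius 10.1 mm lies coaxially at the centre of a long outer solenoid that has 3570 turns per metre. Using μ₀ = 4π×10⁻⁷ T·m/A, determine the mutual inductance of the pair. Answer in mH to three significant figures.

M ≈ 1.38 mH

The outer solenoid produces a uniform field B₁ = μ₀n₁I₁ across the inner coil,
so the flux linkage is N₂Φ = N₂B₁A₂ = μ₀n₁N₂A₂·I₁, giving M = μ₀n₁N₂A₂.
A₂ = πr² = π(1.010×10^-2 m)² = 3.2047×10^-4 m².
M = (4π×10⁻⁷)(3570)(959)(3.2047×10^-4) = 1.379×10^-3 H.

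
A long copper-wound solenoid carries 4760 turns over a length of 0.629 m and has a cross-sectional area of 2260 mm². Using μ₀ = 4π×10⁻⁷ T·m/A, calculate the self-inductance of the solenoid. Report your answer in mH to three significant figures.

A = 2260 mm² = 2.260×10^-3 m².
For a long solenoid, L = μ₀N²A/ℓ.
L = (4π×10⁻⁷)(4760)²(2.260×10^-3)/(0.629 m) = 0.1023 H.

L ≈ 102 mH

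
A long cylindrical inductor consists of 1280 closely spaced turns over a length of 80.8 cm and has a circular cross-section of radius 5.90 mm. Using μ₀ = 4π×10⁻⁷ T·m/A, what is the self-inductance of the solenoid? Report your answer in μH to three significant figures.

A = πr² = π(5.900×10^-3 m)² = 1.094×10^-4 m².
For a long solenoid, L = μ₀N²A/ℓ.
L = (4π×10⁻⁷)(1280)²(1.094×10^-4)/(0.808 m) = 2.787×10^-4 H.

L ≈ 279 μH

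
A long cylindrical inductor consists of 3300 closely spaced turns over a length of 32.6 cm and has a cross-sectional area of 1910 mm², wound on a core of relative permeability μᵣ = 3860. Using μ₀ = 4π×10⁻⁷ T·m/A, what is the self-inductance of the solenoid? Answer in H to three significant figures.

L ≈ 309 H

A = 1910 mm² = 1.910×10^-3 m².
For a long solenoid, L = μ₀μᵣN²A/ℓ.
L = (4π×10⁻⁷)(3860)(3300)²(1.910×10^-3)/(0.326 m) = 309.49 H.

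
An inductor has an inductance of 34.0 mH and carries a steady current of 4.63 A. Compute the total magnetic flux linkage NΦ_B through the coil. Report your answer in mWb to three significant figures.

From L = NΦ_B/I, the flux linkage is NΦ_B = LI.
NΦ_B = (3.400×10^-2 H)(4.63 A) = 0.1574 Wb.

NΦ_B ≈ 157 mWb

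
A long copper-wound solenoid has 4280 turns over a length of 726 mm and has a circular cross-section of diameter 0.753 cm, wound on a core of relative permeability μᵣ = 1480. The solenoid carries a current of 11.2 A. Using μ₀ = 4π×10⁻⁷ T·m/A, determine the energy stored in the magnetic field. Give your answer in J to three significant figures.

U ≈ 131 J

A = π(d/2)² = π(3.765×10^-3 m)² = 4.453×10^-5 m².
L = μ₀μᵣN²A/ℓ = (4π×10⁻⁷)(1480)(4280)²(4.453×10^-5)/(0.726) = 2.09 H.
U = ½LI² = ½(2.09)(11.2)² = 131.1 J.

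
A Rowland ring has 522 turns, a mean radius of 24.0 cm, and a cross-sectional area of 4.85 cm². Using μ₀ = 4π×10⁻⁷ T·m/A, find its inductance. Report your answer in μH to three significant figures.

L ≈ 110 μH

For a thin toroid, L = μ₀N²A/(2πR).
L = (4π×10⁻⁷)(522)²(4.850×10^-4) / (2π×0.24 m) = 1.101×10^-4 H.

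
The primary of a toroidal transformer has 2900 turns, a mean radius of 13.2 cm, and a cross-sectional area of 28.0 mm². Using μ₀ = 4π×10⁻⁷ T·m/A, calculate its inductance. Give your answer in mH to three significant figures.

For a thin toroid, L = μ₀N²A/(2πR).
L = (4π×10⁻⁷)(2900)²(2.800×10^-5) / (2π×0.132 m) = 3.568×10^-4 H.

L ≈ 0.357 mH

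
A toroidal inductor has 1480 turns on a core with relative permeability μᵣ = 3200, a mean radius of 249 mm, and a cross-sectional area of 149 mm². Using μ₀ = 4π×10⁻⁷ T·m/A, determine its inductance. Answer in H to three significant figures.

For a thin toroid, L = μ₀μᵣN²A/(2πR).
L = (4π×10⁻⁷)(3200)(1480)²(1.490×10^-4) / (2π×0.249 m) = 0.8389 H.

L ≈ 0.839 H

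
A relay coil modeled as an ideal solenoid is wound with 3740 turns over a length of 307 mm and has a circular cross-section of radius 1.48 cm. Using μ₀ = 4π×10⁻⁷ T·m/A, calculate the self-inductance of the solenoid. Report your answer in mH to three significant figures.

L ≈ 39.4 mH

A = πr² = π(1.480×10^-2 m)² = 6.881×10^-4 m².
For a long solenoid, L = μ₀N²A/ℓ.
L = (4π×10⁻⁷)(3740)²(6.881×10^-4)/(0.307 m) = 3.940×10^-2 H.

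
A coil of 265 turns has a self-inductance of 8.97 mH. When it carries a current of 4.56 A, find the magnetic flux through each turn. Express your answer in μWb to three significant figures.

From L = NΦ_B/I, the flux per turn is Φ_B = LI/N.
Φ_B = (8.970×10^-3 H)(4.56 A)/265 = 1.544×10^-4 Wb.

Φ_B ≈ 154 μWb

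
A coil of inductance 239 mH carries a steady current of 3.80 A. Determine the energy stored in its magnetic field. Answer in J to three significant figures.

Stored magnetic energy: U = ½LI².
U = ½(0.239 H)(3.80 A)² = 1.726 J.

U ≈ 1.73 J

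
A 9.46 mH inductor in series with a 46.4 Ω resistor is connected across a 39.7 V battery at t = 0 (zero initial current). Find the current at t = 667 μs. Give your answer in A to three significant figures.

τ = L/R = 9.460×10^-3/46.4 = 2.039×10^-4 s; final current I_∞ = ε/R = 39.7/46.4 = 0.8556 A.
I(t) = I_∞(1 − e^(−t/τ)) with t/τ = 3.272.
I = (0.8556)(1 − e^(−3.272)) = 0.8231 A.

I ≈ 0.823 A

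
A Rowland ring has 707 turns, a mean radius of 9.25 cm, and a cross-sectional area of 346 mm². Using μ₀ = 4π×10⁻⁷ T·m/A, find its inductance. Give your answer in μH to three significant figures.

L ≈ 374 μH

For a thin toroid, L = μ₀N²A/(2πR).
L = (4π×10⁻⁷)(707)²(3.460×10^-4) / (2π×9.250×10^-2 m) = 3.739×10^-4 H.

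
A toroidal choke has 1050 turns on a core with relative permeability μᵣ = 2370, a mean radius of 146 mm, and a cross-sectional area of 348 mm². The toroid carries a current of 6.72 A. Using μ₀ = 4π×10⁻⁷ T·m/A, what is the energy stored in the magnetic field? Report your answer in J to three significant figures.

U ≈ 28.1 J

L = μ₀μᵣN²A/(2πR) = (4π×10⁻⁷)(2370)(1050)²(3.480×10^-4)/(2π×0.146) = 1.246 H.
U = ½LI² = ½(1.246)(6.72)² = 28.12 J.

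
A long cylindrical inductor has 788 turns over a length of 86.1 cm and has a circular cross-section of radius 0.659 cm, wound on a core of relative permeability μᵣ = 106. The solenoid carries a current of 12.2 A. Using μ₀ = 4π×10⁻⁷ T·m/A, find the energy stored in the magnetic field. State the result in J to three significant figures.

A = πr² = π(6.590×10^-3 m)² = 1.364×10^-4 m².
L = μ₀μᵣN²A/ℓ = (4π×10⁻⁷)(106)(788)²(1.364×10^-4)/(0.861) = 1.311×10^-2 H.
U = ½LI² = ½(1.311×10^-2)(12.2)² = 0.9754 J.

U ≈ 0.975 J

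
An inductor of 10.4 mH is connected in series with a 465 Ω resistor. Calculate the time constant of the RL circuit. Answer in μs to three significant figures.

τ ≈ 22.4 μs

τ = L/R = (1.040×10^-2 H)/(465 Ω) = 2.237×10^-5 s.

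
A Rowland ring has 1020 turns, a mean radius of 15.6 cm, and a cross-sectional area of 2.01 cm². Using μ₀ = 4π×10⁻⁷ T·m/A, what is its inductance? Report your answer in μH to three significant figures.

L ≈ 268 μH

For a thin toroid, L = μ₀N²A/(2πR).
L = (4π×10⁻⁷)(1020)²(2.010×10^-4) / (2π×0.156 m) = 2.681×10^-4 H.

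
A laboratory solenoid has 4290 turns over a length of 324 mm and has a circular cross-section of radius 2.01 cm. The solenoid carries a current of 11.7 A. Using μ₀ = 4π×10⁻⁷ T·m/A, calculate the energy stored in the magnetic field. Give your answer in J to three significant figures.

U ≈ 6.20 J

A = πr² = π(2.010×10^-2 m)² = 1.269×10^-3 m².
L = μ₀N²A/ℓ = (4π×10⁻⁷)(4290)²(1.269×10^-3)/(0.324) = 9.060×10^-2 H.
U = ½LI² = ½(9.060×10^-2)(11.7)² = 6.201 J.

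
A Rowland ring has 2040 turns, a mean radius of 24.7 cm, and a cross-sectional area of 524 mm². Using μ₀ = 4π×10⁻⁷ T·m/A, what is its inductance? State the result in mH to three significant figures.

For a thin toroid, L = μ₀N²A/(2πR).
L = (4π×10⁻⁷)(2040)²(5.240×10^-4) / (2π×0.247 m) = 1.766×10^-3 H.

L ≈ 1.77 mH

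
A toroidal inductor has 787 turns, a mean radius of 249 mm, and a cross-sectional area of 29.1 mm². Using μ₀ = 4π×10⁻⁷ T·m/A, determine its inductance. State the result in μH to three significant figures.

L ≈ 14.5 μH

For a thin toroid, L = μ₀N²A/(2πR).
L = (4π×10⁻⁷)(787)²(2.910×10^-5) / (2π×0.249 m) = 1.448×10^-5 H.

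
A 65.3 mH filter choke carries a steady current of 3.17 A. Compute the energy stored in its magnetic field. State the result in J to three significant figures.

Stored magnetic energy: U = ½LI².
U = ½(6.530×10^-2 H)(3.17 A)² = 0.3281 J.

U ≈ 0.328 J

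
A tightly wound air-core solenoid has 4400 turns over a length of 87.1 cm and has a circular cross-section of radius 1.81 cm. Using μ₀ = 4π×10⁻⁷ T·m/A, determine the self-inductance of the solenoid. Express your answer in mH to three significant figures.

L ≈ 28.7 mH

A = πr² = π(1.810×10^-2 m)² = 1.029×10^-3 m².
For a long solenoid, L = μ₀N²A/ℓ.
L = (4π×10⁻⁷)(4400)²(1.029×10^-3)/(0.871 m) = 2.8748×10^-2 H.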